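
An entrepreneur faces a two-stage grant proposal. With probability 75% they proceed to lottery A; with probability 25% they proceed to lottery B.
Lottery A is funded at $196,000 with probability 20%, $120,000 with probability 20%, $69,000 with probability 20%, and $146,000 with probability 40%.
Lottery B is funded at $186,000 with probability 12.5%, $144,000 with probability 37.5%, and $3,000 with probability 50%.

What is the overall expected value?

EV(A) = 0.2 × 196000 + 0.2 × 120000 + 0.2 × 69000 + 0.4 × 146000 = 39200 + 24000 + 13800 + 58400 = 135400
EV(B) = 0.125 × 186000 + 0.375 × 144000 + 0.5 × 3000 = 23250 + 54000 + 1500 = 78750
Overall = 0.75 × 135400 + 0.25 × 78750 = 101550 + 19687.5 = 121237.5

$121,237.50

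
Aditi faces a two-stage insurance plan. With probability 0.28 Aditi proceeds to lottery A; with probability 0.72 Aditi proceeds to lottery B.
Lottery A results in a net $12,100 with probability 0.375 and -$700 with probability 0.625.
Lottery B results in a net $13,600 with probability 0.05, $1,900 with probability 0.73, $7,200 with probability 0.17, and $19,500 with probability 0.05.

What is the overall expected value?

EV(A) = 0.375 × 12100 + 0.625 × (-700) = 4537.5 − 437.5 = 4100
EV(B) = 0.05 × 13600 + 0.73 × 1900 + 0.17 × 7200 + 0.05 × 19500 = 680 + 1387 + 1224 + 975 = 4266
Overall = 0.28 × 4100 + 0.72 × 4266 = 1148 + 3071.52 = 4219.52

$4,219.52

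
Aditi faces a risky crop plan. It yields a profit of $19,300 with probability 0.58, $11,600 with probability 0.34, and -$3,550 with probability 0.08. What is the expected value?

EV = 0.58 × 19300 + 0.34 × 11600 + 0.08 × (-3550) = 11194 + 3944 − 284 = 14854

$14,854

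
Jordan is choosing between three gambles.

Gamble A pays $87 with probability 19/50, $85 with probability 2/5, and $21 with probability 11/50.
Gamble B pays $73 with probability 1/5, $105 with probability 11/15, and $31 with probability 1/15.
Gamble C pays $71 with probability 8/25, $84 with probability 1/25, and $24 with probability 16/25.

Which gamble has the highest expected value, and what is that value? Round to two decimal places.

Gamble B ($93.67)

Gamble A = 19/50 × 87 + 2/5 × 85 + 11/50 × 21 = 33.06 + 34 + 4.62 = 71.68
Gamble B = 1/5 × 73 + 11/15 × 105 + 1/15 × 31 = 14.6 + 77 + 2.0667 = 93.6667
Gamble C = 8/25 × 71 + 1/25 × 84 + 16/25 × 24 = 22.72 + 3.36 + 15.36 = 41.44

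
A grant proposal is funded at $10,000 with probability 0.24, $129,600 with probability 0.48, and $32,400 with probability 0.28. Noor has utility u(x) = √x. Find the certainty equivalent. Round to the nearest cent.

$61,107.84

E[u] = 0.24·√10000 + 0.48·√129600 + 0.28·√32400 = 0.24·100 + 0.48·360 + 0.28·180 = 247.2
CE = (247.2)² = 61107.84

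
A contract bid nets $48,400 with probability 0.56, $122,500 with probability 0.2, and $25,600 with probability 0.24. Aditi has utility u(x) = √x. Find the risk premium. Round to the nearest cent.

E[u] = 0.56·√48400 + 0.2·√122500 + 0.24·√25600 = 0.56·220 + 0.2·350 + 0.24·160 = 231.6
CE = (231.6)² = 53638.56
Risk premium = EV − CE = 57748 − 53638.56 = 4109.44

$4,109.44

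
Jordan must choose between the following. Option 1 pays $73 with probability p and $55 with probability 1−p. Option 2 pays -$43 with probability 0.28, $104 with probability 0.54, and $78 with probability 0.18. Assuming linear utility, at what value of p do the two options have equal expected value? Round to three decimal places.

EV(Option 2) = 0.28 × (-43) + 0.54 × 104 + 0.18 × 78 = -12.04 + 56.16 + 14.04 = 58.16
p·73 + (1−p)·55 = 58.16
18p + 55 = 58.16
p = (58.16 − 55) / 18

p = 0.176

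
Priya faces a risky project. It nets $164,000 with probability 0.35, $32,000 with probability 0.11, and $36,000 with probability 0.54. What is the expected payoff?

$80,360

EV = 0.35 × 164000 + 0.11 × 32000 + 0.54 × 36000 = 57400 + 3520 + 19440 = 80360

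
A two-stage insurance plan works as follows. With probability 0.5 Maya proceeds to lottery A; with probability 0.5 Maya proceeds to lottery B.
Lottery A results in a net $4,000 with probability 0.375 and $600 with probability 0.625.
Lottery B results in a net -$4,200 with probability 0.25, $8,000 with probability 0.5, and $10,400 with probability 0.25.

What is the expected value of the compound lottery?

$3,712.50

EV(A) = 0.375 × 4000 + 0.625 × 600 = 1500 + 375 = 1875
EV(B) = 0.25 × (-4200) + 0.5 × 8000 + 0.25 × 10400 = -1050 + 4000 + 2600 = 5550
Overall = 0.5 × 1875 + 0.5 × 5550 = 937.5 + 2775 = 3712.5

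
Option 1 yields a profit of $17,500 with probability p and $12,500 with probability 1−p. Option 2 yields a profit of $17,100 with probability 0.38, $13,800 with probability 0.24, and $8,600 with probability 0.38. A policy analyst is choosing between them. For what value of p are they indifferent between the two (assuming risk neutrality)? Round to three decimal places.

p = 0.116

EV(Option 2) = 0.38 × 17100 + 0.24 × 13800 + 0.38 × 8600 = 6498 + 3312 + 3268 = 13078
p·17500 + (1−p)·12500 = 13078
5000p + 12500 = 13078
p = (13078 − 12500) / 5000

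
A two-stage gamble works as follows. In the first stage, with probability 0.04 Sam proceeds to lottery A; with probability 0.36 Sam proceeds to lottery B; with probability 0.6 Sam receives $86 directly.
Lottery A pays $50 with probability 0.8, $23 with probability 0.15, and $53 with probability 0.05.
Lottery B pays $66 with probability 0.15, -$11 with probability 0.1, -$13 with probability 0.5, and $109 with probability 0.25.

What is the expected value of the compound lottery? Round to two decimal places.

$64.08

EV(A) = 0.8 × 50 + 0.15 × 23 + 0.05 × 53 = 40 + 3.45 + 2.65 = 46.1
EV(B) = 0.15 × 66 + 0.1 × (-11) + 0.5 × (-13) + 0.25 × 109 = 9.9 − 1.1 − 6.5 + 27.25 = 29.55
Branch C: 86 (certain)
Overall = 0.04 × 46.1 + 0.36 × 29.55 + 0.6 × 86 = 1.844 + 10.638 + 51.6 = 64.082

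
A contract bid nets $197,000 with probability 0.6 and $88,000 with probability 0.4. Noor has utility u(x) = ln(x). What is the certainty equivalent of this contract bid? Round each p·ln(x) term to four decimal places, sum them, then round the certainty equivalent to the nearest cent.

$142,714.30

E[u] = 0.6·ln(197000) + 0.4·ln(88000) = 7.3146 + 4.5540 = 11.8686
CE = e^11.8686 ≈ 142714.30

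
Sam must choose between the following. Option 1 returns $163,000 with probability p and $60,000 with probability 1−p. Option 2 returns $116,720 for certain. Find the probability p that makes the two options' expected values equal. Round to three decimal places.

p = 0.551

p·163000 + (1−p)·60000 = 116720
103000p + 60000 = 116720
p = (116720 − 60000) / 103000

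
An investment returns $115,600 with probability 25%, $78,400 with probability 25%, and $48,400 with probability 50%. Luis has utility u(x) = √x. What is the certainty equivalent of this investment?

$70,225

E[u] = 0.25·√115600 + 0.25·√78400 + 0.5·√48400 = 0.25·340 + 0.25·280 + 0.5·220 = 265
CE = (265)² = 70225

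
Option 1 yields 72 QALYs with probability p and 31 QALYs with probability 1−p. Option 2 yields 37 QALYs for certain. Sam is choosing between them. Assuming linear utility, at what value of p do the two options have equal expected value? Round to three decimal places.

p·72 + (1−p)·31 = 37
41p + 31 = 37
p = (37 − 31) / 41

p = 0.146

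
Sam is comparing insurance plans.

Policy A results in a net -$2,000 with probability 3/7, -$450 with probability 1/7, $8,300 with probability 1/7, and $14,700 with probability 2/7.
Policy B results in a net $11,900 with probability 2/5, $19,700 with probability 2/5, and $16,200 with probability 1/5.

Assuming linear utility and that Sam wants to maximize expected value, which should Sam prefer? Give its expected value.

Policy B ($15,880)

Policy A = 3/7 × (-2000) + 1/7 × (-450) + 1/7 × 8300 + 2/7 × 14700 = -857.1429 − 64.2857 + 1185.7143 + 4200 = 4464.2857
Policy B = 2/5 × 11900 + 2/5 × 19700 + 1/5 × 16200 = 4760 + 7880 + 3240 = 15880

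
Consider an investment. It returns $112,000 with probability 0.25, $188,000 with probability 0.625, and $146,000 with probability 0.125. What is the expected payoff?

EV = 0.25 × 112000 + 0.625 × 188000 + 0.125 × 146000 = 28000 + 117500 + 18250 = 163750

$163,750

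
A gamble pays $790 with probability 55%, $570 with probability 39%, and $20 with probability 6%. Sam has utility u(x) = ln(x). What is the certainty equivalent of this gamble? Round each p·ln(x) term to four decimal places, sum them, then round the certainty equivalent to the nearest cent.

E[u] = 0.55·ln(790) + 0.39·ln(570) + 0.06·ln(20) = 3.6696 + 2.4748 + 0.1797 = 6.3241
CE = e^6.3241 ≈ 557.86

$557.86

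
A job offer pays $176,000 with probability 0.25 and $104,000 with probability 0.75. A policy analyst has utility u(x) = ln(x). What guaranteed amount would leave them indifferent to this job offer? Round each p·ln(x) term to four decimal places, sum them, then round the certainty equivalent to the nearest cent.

E[u] = 0.25·ln(176000) + 0.75·ln(104000) = 3.0196 + 8.6641 = 11.6837
CE = e^11.6837 ≈ 118622.33

$118,622.33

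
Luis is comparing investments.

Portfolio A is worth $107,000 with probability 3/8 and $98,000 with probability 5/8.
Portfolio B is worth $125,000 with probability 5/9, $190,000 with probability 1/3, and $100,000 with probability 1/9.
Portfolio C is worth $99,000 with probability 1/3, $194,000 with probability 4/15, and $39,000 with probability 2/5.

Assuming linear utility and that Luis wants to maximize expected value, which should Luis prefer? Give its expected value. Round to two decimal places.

Portfolio A = 3/8 × 107000 + 5/8 × 98000 = 40125 + 61250 = 101375
Portfolio B = 5/9 × 125000 + 1/3 × 190000 + 1/9 × 100000 = 69444.4444 + 63333.3333 + 11111.1111 = 143888.8889
Portfolio C = 1/3 × 99000 + 4/15 × 194000 + 2/5 × 39000 = 33000 + 51733.3333 + 15600 = 100333.3333

Portfolio B ($143,888.89)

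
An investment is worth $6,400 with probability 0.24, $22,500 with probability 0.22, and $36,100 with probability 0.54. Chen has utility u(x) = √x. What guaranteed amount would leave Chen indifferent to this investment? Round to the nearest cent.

$23,963.04

E[u] = 0.24·√6400 + 0.22·√22500 + 0.54·√36100 = 0.24·80 + 0.22·150 + 0.54·190 = 154.8
CE = (154.8)² = 23963.04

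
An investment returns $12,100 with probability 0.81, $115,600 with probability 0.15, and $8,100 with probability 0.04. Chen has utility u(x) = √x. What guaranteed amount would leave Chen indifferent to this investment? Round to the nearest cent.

$20,649.69

E[u] = 0.81·√12100 + 0.15·√115600 + 0.04·√8100 = 0.81·110 + 0.15·340 + 0.04·90 = 143.7
CE = (143.7)² = 20649.69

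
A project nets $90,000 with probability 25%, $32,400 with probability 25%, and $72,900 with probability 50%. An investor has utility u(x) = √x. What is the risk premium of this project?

$2,025

E[u] = 0.25·√90000 + 0.25·√32400 + 0.5·√72900 = 0.25·300 + 0.25·180 + 0.5·270 = 255
CE = (255)² = 65025
Risk premium = EV − CE = 67050 − 65025 = 2025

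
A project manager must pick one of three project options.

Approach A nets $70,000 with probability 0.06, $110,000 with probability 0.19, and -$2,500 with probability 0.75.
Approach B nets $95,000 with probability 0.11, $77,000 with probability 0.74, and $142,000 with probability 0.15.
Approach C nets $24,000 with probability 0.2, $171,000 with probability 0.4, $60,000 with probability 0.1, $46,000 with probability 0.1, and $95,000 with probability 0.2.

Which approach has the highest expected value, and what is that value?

Approach A = 0.06 × 70000 + 0.19 × 110000 + 0.75 × (-2500) = 4200 + 20900 − 1875 = 23225
Approach B = 0.11 × 95000 + 0.74 × 77000 + 0.15 × 142000 = 10450 + 56980 + 21300 = 88730
Approach C = 0.2 × 24000 + 0.4 × 171000 + 0.1 × 60000 + 0.1 × 46000 + 0.2 × 95000 = 4800 + 68400 + 6000 + 4600 + 19000 = 102800

Approach C ($102,800)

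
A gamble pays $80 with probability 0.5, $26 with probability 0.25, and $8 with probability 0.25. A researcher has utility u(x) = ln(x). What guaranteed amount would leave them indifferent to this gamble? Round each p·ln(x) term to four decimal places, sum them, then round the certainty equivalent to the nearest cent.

E[u] = 0.5·ln(80) + 0.25·ln(26) + 0.25·ln(8) = 2.1910 + 0.8145 + 0.5199 = 3.5254
CE = e^3.5254 ≈ 33.97

$33.97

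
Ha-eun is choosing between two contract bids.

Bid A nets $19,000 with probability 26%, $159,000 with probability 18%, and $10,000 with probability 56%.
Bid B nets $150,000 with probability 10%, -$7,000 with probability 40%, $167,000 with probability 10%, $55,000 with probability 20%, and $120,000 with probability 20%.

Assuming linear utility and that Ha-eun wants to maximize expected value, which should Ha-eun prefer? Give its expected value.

Bid B ($63,900)

Bid A = 0.26 × 19000 + 0.18 × 159000 + 0.56 × 10000 = 4940 + 28620 + 5600 = 39160
Bid B = 0.1 × 150000 + 0.4 × (-7000) + 0.1 × 167000 + 0.2 × 55000 + 0.2 × 120000 = 15000 − 2800 + 16700 + 11000 + 24000 = 63900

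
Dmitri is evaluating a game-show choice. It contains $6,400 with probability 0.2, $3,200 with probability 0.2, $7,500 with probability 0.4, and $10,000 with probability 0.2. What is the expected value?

$6,920

EV = 0.2 × 6400 + 0.2 × 3200 + 0.4 × 7500 + 0.2 × 10000 = 1280 + 640 + 3000 + 2000 = 6920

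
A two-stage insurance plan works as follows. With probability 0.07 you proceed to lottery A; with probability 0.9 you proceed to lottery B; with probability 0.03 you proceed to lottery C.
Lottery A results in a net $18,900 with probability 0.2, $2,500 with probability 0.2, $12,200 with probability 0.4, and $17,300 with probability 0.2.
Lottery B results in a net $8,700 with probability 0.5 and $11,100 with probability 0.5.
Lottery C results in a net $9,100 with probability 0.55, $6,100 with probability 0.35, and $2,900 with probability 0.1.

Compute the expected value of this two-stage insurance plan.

$10,016.30

EV(A) = 0.2 × 18900 + 0.2 × 2500 + 0.4 × 12200 + 0.2 × 17300 = 3780 + 500 + 4880 + 3460 = 12620
EV(B) = 0.5 × 8700 + 0.5 × 11100 = 4350 + 5550 = 9900
EV(C) = 0.55 × 9100 + 0.35 × 6100 + 0.1 × 2900 = 5005 + 2135 + 290 = 7430
Overall = 0.07 × 12620 + 0.9 × 9900 + 0.03 × 7430 = 883.4 + 8910 + 222.9 = 10016.3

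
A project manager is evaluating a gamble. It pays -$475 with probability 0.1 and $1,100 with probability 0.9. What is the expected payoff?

$942.50

EV = 0.1 × (-475) + 0.9 × 1100 = -47.5 + 990 = 942.5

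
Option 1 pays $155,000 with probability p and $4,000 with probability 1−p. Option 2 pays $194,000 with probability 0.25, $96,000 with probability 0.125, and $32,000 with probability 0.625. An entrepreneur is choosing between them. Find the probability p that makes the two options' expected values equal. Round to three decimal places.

p = 0.507

EV(Option 2) = 0.25 × 194000 + 0.125 × 96000 + 0.625 × 32000 = 48500 + 12000 + 20000 = 80500
p·155000 + (1−p)·4000 = 80500
151000p + 4000 = 80500
p = (80500 − 4000) / 151000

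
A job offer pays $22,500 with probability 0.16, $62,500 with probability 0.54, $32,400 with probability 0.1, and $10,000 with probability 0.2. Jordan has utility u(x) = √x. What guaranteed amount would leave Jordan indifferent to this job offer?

E[u] = 0.16·√22500 + 0.54·√62500 + 0.1·√32400 + 0.2·√10000 = 0.16·150 + 0.54·250 + 0.1·180 + 0.2·100 = 197
CE = (197)² = 38809

$38,809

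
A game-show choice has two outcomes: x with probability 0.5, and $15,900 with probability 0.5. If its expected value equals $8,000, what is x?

0.5·x + 0.5·15900 = 8000
0.5·x = 8000 − 7950 = 50
x = 50 / 0.5 = 100

x = $100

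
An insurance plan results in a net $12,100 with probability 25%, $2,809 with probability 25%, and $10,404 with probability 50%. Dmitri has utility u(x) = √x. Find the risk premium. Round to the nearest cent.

$511.19

E[u] = 0.25·√12100 + 0.25·√2809 + 0.5·√10404 = 0.25·110 + 0.25·53 + 0.5·102 = 91.75
CE = (91.75)² = 8418.0625
Risk premium = EV − CE = 8929.25 − 8418.0625 = 511.1875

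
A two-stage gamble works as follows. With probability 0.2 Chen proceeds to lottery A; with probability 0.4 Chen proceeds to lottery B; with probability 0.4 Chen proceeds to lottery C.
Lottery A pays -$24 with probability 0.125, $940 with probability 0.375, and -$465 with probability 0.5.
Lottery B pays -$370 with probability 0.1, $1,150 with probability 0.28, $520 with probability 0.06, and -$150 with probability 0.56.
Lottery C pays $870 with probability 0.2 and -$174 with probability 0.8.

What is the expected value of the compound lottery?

$130.20

EV(A) = 0.125 × (-24) + 0.375 × 940 + 0.5 × (-465) = -3 + 352.5 − 232.5 = 117
EV(B) = 0.1 × (-370) + 0.28 × 1150 + 0.06 × 520 + 0.56 × (-150) = -37 + 322 + 31.2 − 84 = 232.2
EV(C) = 0.2 × 870 + 0.8 × (-174) = 174 − 139.2 = 34.8
Overall = 0.2 × 117 + 0.4 × 232.2 + 0.4 × 34.8 = 23.4 + 92.88 + 13.92 = 130.2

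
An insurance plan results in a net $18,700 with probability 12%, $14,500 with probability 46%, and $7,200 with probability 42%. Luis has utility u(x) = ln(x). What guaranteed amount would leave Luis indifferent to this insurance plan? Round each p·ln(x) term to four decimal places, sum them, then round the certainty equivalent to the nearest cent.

E[u] = 0.12·ln(18700) + 0.46·ln(14500) + 0.42·ln(7200) = 1.1804 + 4.4077 + 3.7304 = 9.3185
CE = e^9.3185 ≈ 11142.26

$11,142.26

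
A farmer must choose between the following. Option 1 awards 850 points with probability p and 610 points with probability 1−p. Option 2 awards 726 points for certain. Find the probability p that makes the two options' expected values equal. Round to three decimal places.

p = 0.483

p·850 + (1−p)·610 = 726
240p + 610 = 726
p = (726 − 610) / 240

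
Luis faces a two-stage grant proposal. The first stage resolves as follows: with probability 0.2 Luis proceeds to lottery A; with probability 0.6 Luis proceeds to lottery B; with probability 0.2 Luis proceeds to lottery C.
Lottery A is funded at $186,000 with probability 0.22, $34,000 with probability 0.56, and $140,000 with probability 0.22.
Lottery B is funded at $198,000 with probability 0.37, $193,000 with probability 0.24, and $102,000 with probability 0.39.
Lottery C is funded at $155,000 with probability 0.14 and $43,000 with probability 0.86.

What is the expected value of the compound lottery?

EV(A) = 0.22 × 186000 + 0.56 × 34000 + 0.22 × 140000 = 40920 + 19040 + 30800 = 90760
EV(B) = 0.37 × 198000 + 0.24 × 193000 + 0.39 × 102000 = 73260 + 46320 + 39780 = 159360
EV(C) = 0.14 × 155000 + 0.86 × 43000 = 21700 + 36980 = 58680
Overall = 0.2 × 90760 + 0.6 × 159360 + 0.2 × 58680 = 18152 + 95616 + 11736 = 125504

$125,504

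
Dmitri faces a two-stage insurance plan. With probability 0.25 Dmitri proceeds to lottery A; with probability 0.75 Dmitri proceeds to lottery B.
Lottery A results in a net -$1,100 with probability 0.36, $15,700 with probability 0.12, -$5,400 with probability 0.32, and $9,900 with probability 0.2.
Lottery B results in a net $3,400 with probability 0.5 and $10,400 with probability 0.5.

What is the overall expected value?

$5,610

EV(A) = 0.36 × (-1100) + 0.12 × 15700 + 0.32 × (-5400) + 0.2 × 9900 = -396 + 1884 − 1728 + 1980 = 1740
EV(B) = 0.5 × 3400 + 0.5 × 10400 = 1700 + 5200 = 6900
Overall = 0.25 × 1740 + 0.75 × 6900 = 435 + 5175 = 5610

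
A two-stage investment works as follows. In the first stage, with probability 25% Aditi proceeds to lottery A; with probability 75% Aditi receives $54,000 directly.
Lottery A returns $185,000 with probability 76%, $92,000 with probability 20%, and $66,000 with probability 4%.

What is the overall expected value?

EV(A) = 0.76 × 185000 + 0.2 × 92000 + 0.04 × 66000 = 140600 + 18400 + 2640 = 161640
Branch B: 54000 (certain)
Overall = 0.25 × 161640 + 0.75 × 54000 = 40410 + 40500 = 80910

$80,910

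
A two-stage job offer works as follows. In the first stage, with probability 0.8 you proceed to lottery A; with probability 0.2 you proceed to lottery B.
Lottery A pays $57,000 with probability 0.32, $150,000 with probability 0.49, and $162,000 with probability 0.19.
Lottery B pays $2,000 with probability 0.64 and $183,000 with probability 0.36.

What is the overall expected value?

$111,448

EV(A) = 0.32 × 57000 + 0.49 × 150000 + 0.19 × 162000 = 18240 + 73500 + 30780 = 122520
EV(B) = 0.64 × 2000 + 0.36 × 183000 = 1280 + 65880 = 67160
Overall = 0.8 × 122520 + 0.2 × 67160 = 98016 + 13432 = 111448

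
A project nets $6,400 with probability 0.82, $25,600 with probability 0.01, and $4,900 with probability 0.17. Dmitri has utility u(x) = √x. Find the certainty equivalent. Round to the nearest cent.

$6,256.81

E[u] = 0.82·√6400 + 0.01·√25600 + 0.17·√4900 = 0.82·80 + 0.01·160 + 0.17·70 = 79.1
CE = (79.1)² = 6256.81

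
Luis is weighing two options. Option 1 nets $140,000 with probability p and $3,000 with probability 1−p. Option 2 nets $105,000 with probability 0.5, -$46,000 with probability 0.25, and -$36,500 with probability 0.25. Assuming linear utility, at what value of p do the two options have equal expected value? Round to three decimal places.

p = 0.211

EV(Option 2) = 0.5 × 105000 + 0.25 × (-46000) + 0.25 × (-36500) = 52500 − 11500 − 9125 = 31875
p·140000 + (1−p)·3000 = 31875
137000p + 3000 = 31875
p = (31875 − 3000) / 137000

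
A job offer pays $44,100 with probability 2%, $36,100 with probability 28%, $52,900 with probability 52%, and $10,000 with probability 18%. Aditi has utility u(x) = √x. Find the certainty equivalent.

$38,025

E[u] = 0.02·√44100 + 0.28·√36100 + 0.52·√52900 + 0.18·√10000 = 0.02·210 + 0.28·190 + 0.52·230 + 0.18·100 = 195
CE = (195)² = 38025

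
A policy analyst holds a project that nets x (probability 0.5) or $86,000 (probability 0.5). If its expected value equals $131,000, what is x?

0.5·x + 0.5·86000 = 131000
0.5·x = 131000 − 43000 = 88000
x = 88000 / 0.5 = 176000

x = $176,000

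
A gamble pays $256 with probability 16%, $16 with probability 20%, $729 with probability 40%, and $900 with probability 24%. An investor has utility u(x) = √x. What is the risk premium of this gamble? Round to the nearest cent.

$95.51

E[u] = 0.16·√256 + 0.2·√16 + 0.4·√729 + 0.24·√900 = 0.16·16 + 0.2·4 + 0.4·27 + 0.24·30 = 21.36
CE = (21.36)² = 456.2496
Risk premium = EV − CE = 551.76 − 456.2496 = 95.5104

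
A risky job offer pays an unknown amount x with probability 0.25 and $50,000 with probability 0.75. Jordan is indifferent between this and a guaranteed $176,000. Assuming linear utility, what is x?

0.25·x + 0.75·50000 = 176000
0.25·x = 176000 − 37500 = 138500
x = 138500 / 0.25 = 554000

x = $554,000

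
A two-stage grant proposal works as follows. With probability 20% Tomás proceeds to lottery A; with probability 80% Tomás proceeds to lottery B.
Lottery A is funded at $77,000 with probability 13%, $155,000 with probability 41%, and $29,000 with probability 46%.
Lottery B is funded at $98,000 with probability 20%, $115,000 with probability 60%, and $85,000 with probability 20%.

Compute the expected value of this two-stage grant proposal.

EV(A) = 0.13 × 77000 + 0.41 × 155000 + 0.46 × 29000 = 10010 + 63550 + 13340 = 86900
EV(B) = 0.2 × 98000 + 0.6 × 115000 + 0.2 × 85000 = 19600 + 69000 + 17000 = 105600
Overall = 0.2 × 86900 + 0.8 × 105600 = 17380 + 84480 = 101860

$101,860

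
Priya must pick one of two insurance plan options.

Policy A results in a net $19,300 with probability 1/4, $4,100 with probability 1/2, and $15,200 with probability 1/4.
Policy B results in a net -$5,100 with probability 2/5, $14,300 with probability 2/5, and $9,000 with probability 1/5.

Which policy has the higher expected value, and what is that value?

Policy A ($10,675)

Policy A = 1/4 × 19300 + 1/2 × 4100 + 1/4 × 15200 = 4825 + 2050 + 3800 = 10675
Policy B = 2/5 × (-5100) + 2/5 × 14300 + 1/5 × 9000 = -2040 + 5720 + 1800 = 5480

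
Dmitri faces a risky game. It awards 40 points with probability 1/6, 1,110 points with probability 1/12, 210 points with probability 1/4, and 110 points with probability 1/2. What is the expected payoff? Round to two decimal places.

206.67 points

EV = 1/6 × 40 + 1/12 × 1110 + 1/4 × 210 + 1/2 × 110 = 6.6667 + 92.5 + 52.5 + 55 = 206.6667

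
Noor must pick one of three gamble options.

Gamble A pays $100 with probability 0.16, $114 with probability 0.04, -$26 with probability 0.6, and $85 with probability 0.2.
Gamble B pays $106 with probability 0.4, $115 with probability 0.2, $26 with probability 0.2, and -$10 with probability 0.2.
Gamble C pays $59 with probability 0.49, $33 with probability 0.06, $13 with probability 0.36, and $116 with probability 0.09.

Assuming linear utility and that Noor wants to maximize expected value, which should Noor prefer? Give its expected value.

Gamble A = 0.16 × 100 + 0.04 × 114 + 0.6 × (-26) + 0.2 × 85 = 16 + 4.56 − 15.6 + 17 = 21.96
Gamble B = 0.4 × 106 + 0.2 × 115 + 0.2 × 26 + 0.2 × (-10) = 42.4 + 23 + 5.2 − 2 = 68.6
Gamble C = 0.49 × 59 + 0.06 × 33 + 0.36 × 13 + 0.09 × 116 = 28.91 + 1.98 + 4.68 + 10.44 = 46.01

Gamble B ($68.60)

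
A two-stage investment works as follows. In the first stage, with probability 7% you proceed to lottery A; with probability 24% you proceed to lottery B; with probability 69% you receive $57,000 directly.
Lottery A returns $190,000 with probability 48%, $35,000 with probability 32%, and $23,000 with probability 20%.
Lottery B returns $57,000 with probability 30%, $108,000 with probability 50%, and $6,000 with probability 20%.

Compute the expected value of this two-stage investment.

EV(A) = 0.48 × 190000 + 0.32 × 35000 + 0.2 × 23000 = 91200 + 11200 + 4600 = 107000
EV(B) = 0.3 × 57000 + 0.5 × 108000 + 0.2 × 6000 = 17100 + 54000 + 1200 = 72300
Branch C: 57000 (certain)
Overall = 0.07 × 107000 + 0.24 × 72300 + 0.69 × 57000 = 7490 + 17352 + 39330 = 64172

$64,172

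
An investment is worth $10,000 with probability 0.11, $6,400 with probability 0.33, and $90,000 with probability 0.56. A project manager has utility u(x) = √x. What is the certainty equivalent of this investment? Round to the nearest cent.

E[u] = 0.11·√10000 + 0.33·√6400 + 0.56·√90000 = 0.11·100 + 0.33·80 + 0.56·300 = 205.4
CE = (205.4)² = 42189.16

$42,189.16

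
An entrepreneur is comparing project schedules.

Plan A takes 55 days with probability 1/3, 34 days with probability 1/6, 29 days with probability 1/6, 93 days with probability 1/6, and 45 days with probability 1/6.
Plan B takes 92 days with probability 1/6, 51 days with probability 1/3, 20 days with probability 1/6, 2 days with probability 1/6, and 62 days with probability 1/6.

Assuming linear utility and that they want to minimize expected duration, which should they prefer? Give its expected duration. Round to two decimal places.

Plan A = 1/3 × 55 + 1/6 × 34 + 1/6 × 29 + 1/6 × 93 + 1/6 × 45 = 18.3333 + 5.6667 + 4.8333 + 15.5 + 7.5 = 51.8333
Plan B = 1/6 × 92 + 1/3 × 51 + 1/6 × 20 + 1/6 × 2 + 1/6 × 62 = 15.3333 + 17 + 3.3333 + 0.3333 + 10.3333 = 46.3333

Plan B (46.33 days)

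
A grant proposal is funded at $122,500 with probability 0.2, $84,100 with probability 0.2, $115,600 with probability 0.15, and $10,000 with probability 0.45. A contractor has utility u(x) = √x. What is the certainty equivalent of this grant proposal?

E[u] = 0.2·√122500 + 0.2·√84100 + 0.15·√115600 + 0.45·√10000 = 0.2·350 + 0.2·290 + 0.15·340 + 0.45·100 = 224
CE = (224)² = 50176

$50,176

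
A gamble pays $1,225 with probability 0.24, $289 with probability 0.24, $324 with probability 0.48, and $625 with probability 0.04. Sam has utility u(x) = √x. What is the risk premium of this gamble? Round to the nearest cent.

$54.59

E[u] = 0.24·√1225 + 0.24·√289 + 0.48·√324 + 0.04·√625 = 0.24·35 + 0.24·17 + 0.48·18 + 0.04·25 = 22.12
CE = (22.12)² = 489.2944
Risk premium = EV − CE = 543.88 − 489.2944 = 54.5856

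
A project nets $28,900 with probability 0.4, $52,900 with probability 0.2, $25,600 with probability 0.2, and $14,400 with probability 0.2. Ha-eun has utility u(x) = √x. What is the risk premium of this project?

E[u] = 0.4·√28900 + 0.2·√52900 + 0.2·√25600 + 0.2·√14400 = 0.4·170 + 0.2·230 + 0.2·160 + 0.2·120 = 170
CE = (170)² = 28900
Risk premium = EV − CE = 30140 − 28900 = 1240

$1,240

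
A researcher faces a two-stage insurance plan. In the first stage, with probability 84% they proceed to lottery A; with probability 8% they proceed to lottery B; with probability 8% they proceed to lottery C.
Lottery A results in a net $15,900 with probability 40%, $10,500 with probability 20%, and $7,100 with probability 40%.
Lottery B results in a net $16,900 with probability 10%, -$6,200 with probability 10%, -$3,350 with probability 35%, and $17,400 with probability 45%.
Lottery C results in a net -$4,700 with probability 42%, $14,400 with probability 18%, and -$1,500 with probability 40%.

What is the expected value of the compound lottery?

$10,111.64

EV(A) = 0.4 × 15900 + 0.2 × 10500 + 0.4 × 7100 = 6360 + 2100 + 2840 = 11300
EV(B) = 0.1 × 16900 + 0.1 × (-6200) + 0.35 × (-3350) + 0.45 × 17400 = 1690 − 620 − 1172.5 + 7830 = 7727.5
EV(C) = 0.42 × (-4700) + 0.18 × 14400 + 0.4 × (-1500) = -1974 + 2592 − 600 = 18
Overall = 0.84 × 11300 + 0.08 × 7727.5 + 0.08 × 18 = 9492 + 618.2 + 1.44 = 10111.64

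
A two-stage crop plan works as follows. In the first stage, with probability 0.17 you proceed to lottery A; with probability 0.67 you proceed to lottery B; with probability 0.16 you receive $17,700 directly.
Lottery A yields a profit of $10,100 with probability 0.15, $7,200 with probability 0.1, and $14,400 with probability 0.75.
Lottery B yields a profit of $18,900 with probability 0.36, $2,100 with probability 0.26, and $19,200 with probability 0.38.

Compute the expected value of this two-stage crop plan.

EV(A) = 0.15 × 10100 + 0.1 × 7200 + 0.75 × 14400 = 1515 + 720 + 10800 = 13035
EV(B) = 0.36 × 18900 + 0.26 × 2100 + 0.38 × 19200 = 6804 + 546 + 7296 = 14646
Branch C: 17700 (certain)
Overall = 0.17 × 13035 + 0.67 × 14646 + 0.16 × 17700 = 2215.95 + 9812.82 + 2832 = 14860.77

$14,860.77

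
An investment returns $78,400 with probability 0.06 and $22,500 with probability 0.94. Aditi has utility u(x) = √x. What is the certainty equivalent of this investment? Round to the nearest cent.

$24,900.84

E[u] = 0.06·√78400 + 0.94·√22500 = 0.06·280 + 0.94·150 = 157.8
CE = (157.8)² = 24900.84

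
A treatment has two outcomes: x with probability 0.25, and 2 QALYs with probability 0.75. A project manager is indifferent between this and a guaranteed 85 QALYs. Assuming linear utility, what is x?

x = 334 QALYs

0.25·x + 0.75·2 = 85
0.25·x = 85 − 1.5 = 83.5
x = 83.5 / 0.25 = 334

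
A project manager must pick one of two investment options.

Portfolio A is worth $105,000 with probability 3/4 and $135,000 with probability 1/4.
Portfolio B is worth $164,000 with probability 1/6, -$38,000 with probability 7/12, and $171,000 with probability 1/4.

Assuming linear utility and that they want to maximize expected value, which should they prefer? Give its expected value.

Portfolio A ($112,500)

Portfolio A = 3/4 × 105000 + 1/4 × 135000 = 78750 + 33750 = 112500
Portfolio B = 1/6 × 164000 + 7/12 × (-38000) + 1/4 × 171000 = 27333.3333 − 22166.6667 + 42750 = 47916.6667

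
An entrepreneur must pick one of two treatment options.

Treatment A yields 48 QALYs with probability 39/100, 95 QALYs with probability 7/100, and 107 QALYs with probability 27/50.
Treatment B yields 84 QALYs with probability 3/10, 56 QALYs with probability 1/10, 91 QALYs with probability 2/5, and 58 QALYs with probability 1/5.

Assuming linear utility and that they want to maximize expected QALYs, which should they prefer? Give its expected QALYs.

Treatment A (83.15 QALYs)

Treatment A = 39/100 × 48 + 7/100 × 95 + 27/50 × 107 = 18.72 + 6.65 + 57.78 = 83.15
Treatment B = 3/10 × 84 + 1/10 × 56 + 2/5 × 91 + 1/5 × 58 = 25.2 + 5.6 + 36.4 + 11.6 = 78.8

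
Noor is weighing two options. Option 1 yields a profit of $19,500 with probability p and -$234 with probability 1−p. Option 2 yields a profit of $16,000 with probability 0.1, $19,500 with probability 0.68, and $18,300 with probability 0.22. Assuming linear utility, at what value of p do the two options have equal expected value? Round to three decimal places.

EV(Option 2) = 0.1 × 16000 + 0.68 × 19500 + 0.22 × 18300 = 1600 + 13260 + 4026 = 18886
p·19500 + (1−p)·(-234) = 18886
19734p − 234 = 18886
p = (18886 + 234) / 19734

p = 0.969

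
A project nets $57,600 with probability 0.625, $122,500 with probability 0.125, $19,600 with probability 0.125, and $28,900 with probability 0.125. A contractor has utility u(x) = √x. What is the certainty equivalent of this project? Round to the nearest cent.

$54,056.25

E[u] = 0.625·√57600 + 0.125·√122500 + 0.125·√19600 + 0.125·√28900 = 0.625·240 + 0.125·350 + 0.125·140 + 0.125·170 = 232.5
CE = (232.5)² = 54056.25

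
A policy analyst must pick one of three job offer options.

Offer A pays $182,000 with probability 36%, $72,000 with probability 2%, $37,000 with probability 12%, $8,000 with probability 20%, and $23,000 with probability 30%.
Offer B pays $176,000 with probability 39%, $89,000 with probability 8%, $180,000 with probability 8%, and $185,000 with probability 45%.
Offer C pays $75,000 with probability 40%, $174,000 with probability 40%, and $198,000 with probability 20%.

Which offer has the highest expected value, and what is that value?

Offer B ($173,410)

Offer A = 0.36 × 182000 + 0.02 × 72000 + 0.12 × 37000 + 0.2 × 8000 + 0.3 × 23000 = 65520 + 1440 + 4440 + 1600 + 6900 = 79900
Offer B = 0.39 × 176000 + 0.08 × 89000 + 0.08 × 180000 + 0.45 × 185000 = 68640 + 7120 + 14400 + 83250 = 173410
Offer C = 0.4 × 75000 + 0.4 × 174000 + 0.2 × 198000 = 30000 + 69600 + 39600 = 139200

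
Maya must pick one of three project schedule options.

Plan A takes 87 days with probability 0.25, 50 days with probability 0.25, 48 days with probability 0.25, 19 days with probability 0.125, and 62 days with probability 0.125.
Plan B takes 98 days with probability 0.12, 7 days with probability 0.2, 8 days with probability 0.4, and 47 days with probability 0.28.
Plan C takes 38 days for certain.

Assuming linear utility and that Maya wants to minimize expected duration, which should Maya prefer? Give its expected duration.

Plan A = 0.25 × 87 + 0.25 × 50 + 0.25 × 48 + 0.125 × 19 + 0.125 × 62 = 21.75 + 12.5 + 12 + 2.375 + 7.75 = 56.375
Plan B = 0.12 × 98 + 0.2 × 7 + 0.4 × 8 + 0.28 × 47 = 11.76 + 1.4 + 3.2 + 13.16 = 29.52
Plan C: 38 (certain)

Plan B (29.52 days)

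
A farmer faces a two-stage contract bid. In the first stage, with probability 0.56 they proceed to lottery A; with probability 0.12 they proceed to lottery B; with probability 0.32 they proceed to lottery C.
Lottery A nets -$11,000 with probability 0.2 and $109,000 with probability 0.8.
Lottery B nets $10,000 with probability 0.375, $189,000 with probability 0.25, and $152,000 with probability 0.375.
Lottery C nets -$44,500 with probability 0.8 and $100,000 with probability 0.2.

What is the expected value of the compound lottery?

$55,568

EV(A) = 0.2 × (-11000) + 0.8 × 109000 = -2200 + 87200 = 85000
EV(B) = 0.375 × 10000 + 0.25 × 189000 + 0.375 × 152000 = 3750 + 47250 + 57000 = 108000
EV(C) = 0.8 × (-44500) + 0.2 × 100000 = -35600 + 20000 = -15600
Overall = 0.56 × 85000 + 0.12 × 108000 + 0.32 × (-15600) = 47600 + 12960 − 4992 = 55568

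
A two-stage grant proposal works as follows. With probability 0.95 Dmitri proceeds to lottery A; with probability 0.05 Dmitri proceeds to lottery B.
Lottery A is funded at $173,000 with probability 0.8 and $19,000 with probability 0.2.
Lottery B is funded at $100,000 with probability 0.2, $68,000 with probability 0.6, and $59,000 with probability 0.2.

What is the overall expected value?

$138,720

EV(A) = 0.8 × 173000 + 0.2 × 19000 = 138400 + 3800 = 142200
EV(B) = 0.2 × 100000 + 0.6 × 68000 + 0.2 × 59000 = 20000 + 40800 + 11800 = 72600
Overall = 0.95 × 142200 + 0.05 × 72600 = 135090 + 3630 = 138720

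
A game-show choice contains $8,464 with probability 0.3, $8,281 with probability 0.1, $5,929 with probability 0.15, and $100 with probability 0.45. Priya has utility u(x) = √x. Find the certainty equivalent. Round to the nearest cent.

E[u] = 0.3·√8464 + 0.1·√8281 + 0.15·√5929 + 0.45·√100 = 0.3·92 + 0.1·91 + 0.15·77 + 0.45·10 = 52.75
CE = (52.75)² = 2782.5625

$2,782.56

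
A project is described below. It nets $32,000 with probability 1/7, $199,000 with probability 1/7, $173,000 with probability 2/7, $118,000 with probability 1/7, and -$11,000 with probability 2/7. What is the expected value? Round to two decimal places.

$96,142.86

EV = 1/7 × 32000 + 1/7 × 199000 + 2/7 × 173000 + 1/7 × 118000 + 2/7 × (-11000) = 4571.4286 + 28428.5714 + 49428.5714 + 16857.1429 − 3142.8571 = 96142.8571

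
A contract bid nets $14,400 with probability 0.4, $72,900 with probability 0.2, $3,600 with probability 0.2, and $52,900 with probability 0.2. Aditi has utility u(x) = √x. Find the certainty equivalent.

E[u] = 0.4·√14400 + 0.2·√72900 + 0.2·√3600 + 0.2·√52900 = 0.4·120 + 0.2·270 + 0.2·60 + 0.2·230 = 160
CE = (160)² = 25600

$25,600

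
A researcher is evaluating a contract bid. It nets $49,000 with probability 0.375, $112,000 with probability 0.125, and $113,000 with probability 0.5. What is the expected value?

$88,875

EV = 0.375 × 49000 + 0.125 × 112000 + 0.5 × 113000 = 18375 + 14000 + 56500 = 88875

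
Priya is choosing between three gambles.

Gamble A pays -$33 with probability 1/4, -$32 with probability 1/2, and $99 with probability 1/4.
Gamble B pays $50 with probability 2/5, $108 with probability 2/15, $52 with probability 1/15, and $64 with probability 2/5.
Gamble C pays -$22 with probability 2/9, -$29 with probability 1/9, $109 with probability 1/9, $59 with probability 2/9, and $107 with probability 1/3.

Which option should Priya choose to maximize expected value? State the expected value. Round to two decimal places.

Gamble A = 1/4 × (-33) + 1/2 × (-32) + 1/4 × 99 = -8.25 − 16 + 24.75 = 0.5
Gamble B = 2/5 × 50 + 2/15 × 108 + 1/15 × 52 + 2/5 × 64 = 20 + 14.4 + 3.4667 + 25.6 = 63.4667
Gamble C = 2/9 × (-22) + 1/9 × (-29) + 1/9 × 109 + 2/9 × 59 + 1/3 × 107 = -4.8889 − 3.2222 + 12.1111 + 13.1111 + 35.6667 = 52.7778

Gamble B ($63.47)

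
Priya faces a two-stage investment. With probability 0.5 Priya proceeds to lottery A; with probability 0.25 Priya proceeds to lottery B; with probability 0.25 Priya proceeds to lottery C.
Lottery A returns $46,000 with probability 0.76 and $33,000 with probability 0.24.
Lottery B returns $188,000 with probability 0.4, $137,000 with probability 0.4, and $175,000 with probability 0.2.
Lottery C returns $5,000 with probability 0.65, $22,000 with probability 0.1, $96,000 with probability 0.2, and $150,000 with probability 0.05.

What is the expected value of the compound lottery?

$70,727.50

EV(A) = 0.76 × 46000 + 0.24 × 33000 = 34960 + 7920 = 42880
EV(B) = 0.4 × 188000 + 0.4 × 137000 + 0.2 × 175000 = 75200 + 54800 + 35000 = 165000
EV(C) = 0.65 × 5000 + 0.1 × 22000 + 0.2 × 96000 + 0.05 × 150000 = 3250 + 2200 + 19200 + 7500 = 32150
Overall = 0.5 × 42880 + 0.25 × 165000 + 0.25 × 32150 = 21440 + 41250 + 8037.5 = 70727.5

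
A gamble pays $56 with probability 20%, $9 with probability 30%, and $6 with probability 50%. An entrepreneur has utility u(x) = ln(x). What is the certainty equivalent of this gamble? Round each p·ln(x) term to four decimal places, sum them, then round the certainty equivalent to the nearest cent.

E[u] = 0.2·ln(56) + 0.3·ln(9) + 0.5·ln(6) = 0.8051 + 0.6592 + 0.8959 = 2.3602
CE = e^2.3602 ≈ 10.59

$10.59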